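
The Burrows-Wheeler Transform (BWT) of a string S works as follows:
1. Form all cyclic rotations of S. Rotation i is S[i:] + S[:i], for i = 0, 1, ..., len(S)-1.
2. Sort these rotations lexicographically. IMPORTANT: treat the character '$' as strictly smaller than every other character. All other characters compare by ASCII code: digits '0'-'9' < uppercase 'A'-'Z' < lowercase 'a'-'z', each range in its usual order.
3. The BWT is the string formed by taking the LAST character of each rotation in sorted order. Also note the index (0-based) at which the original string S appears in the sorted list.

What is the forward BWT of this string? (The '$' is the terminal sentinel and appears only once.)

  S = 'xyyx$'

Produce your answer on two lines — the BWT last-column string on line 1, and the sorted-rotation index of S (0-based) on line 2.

Answer: xy$yx
2

Derivation:
All 5 rotations (rotation i = S[i:]+S[:i]):
  rot[0] = xyyx$
  rot[1] = yyx$x
  rot[2] = yx$xy
  rot[3] = x$xyy
  rot[4] = $xyyx
Sorted (with $ < everything):
  sorted[0] = $xyyx  (last char: 'x')
  sorted[1] = x$xyy  (last char: 'y')
  sorted[2] = xyyx$  (last char: '$')
  sorted[3] = yx$xy  (last char: 'y')
  sorted[4] = yyx$x  (last char: 'x')
Last column: xy$yx
Original string S is at sorted index 2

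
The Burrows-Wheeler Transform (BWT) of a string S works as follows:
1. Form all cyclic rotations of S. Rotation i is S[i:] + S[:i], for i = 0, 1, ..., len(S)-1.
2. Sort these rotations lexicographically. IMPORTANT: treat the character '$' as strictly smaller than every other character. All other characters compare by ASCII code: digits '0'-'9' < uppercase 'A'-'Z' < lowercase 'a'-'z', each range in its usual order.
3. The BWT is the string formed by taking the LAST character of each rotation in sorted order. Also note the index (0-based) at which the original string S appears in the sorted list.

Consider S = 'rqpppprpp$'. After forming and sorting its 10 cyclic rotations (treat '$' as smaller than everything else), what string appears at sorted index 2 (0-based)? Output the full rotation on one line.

All 10 rotations (rotation i = S[i:]+S[:i]):
  rot[0] = rqpppprpp$
  rot[1] = qpppprpp$r
  rot[2] = pppprpp$rq
  rot[3] = ppprpp$rqp
  rot[4] = pprpp$rqpp
  rot[5] = prpp$rqppp
  rot[6] = rpp$rqpppp
  rot[7] = pp$rqppppr
  rot[8] = p$rqpppprp
  rot[9] = $rqpppprpp
Sorted (with $ < everything):
  sorted[0] = $rqpppprpp
  sorted[1] = p$rqpppprp
  sorted[2] = pp$rqppppr
  sorted[3] = pppprpp$rq
  sorted[4] = ppprpp$rqp
  sorted[5] = pprpp$rqpp
  sorted[6] = prpp$rqppp
  sorted[7] = qpppprpp$r
  sorted[8] = rpp$rqpppp
  sorted[9] = rqpppprpp$
sorted[2] = pp$rqppppr

Answer: pp$rqppppr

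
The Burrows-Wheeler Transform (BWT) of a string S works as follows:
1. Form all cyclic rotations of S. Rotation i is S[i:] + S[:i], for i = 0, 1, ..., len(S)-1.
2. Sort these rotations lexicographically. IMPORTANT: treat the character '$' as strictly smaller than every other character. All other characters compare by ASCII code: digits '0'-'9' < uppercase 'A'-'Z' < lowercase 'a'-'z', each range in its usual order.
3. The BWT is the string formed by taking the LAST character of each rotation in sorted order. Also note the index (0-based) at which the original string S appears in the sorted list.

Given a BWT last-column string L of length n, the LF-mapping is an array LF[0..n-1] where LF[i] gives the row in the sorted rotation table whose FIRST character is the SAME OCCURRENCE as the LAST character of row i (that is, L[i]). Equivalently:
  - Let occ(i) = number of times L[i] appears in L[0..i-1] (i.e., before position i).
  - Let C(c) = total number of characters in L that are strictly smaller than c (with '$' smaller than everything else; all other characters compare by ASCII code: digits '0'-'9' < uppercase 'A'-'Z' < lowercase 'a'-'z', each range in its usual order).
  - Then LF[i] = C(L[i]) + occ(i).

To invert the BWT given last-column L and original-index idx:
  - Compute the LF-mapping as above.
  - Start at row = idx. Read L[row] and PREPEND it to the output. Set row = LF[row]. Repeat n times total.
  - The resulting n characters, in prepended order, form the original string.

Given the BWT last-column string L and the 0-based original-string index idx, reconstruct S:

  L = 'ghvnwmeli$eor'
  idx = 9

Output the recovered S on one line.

LF mapping: 3 4 11 8 12 7 1 6 5 0 2 9 10
Walk LF starting at row 9, prepending L[row]:
  step 1: row=9, L[9]='$', prepend. Next row=LF[9]=0
  step 2: row=0, L[0]='g', prepend. Next row=LF[0]=3
  step 3: row=3, L[3]='n', prepend. Next row=LF[3]=8
  step 4: row=8, L[8]='i', prepend. Next row=LF[8]=5
  step 5: row=5, L[5]='m', prepend. Next row=LF[5]=7
  step 6: row=7, L[7]='l', prepend. Next row=LF[7]=6
  step 7: row=6, L[6]='e', prepend. Next row=LF[6]=1
  step 8: row=1, L[1]='h', prepend. Next row=LF[1]=4
  step 9: row=4, L[4]='w', prepend. Next row=LF[4]=12
  step 10: row=12, L[12]='r', prepend. Next row=LF[12]=10
  step 11: row=10, L[10]='e', prepend. Next row=LF[10]=2
  step 12: row=2, L[2]='v', prepend. Next row=LF[2]=11
  step 13: row=11, L[11]='o', prepend. Next row=LF[11]=9
Reversed output: overwhelming$

Answer: overwhelming$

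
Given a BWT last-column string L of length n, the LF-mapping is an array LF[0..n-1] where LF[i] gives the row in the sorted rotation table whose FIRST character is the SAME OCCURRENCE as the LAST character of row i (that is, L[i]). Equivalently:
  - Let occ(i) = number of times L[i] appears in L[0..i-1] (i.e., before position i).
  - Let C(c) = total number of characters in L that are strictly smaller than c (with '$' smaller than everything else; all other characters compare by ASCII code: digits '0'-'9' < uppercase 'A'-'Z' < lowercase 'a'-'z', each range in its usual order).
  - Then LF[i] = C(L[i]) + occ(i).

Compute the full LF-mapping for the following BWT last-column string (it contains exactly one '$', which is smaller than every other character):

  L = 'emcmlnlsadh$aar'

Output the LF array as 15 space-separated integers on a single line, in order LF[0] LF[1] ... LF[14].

Char counts: '$':1, 'a':3, 'c':1, 'd':1, 'e':1, 'h':1, 'l':2, 'm':2, 'n':1, 'r':1, 's':1
C (first-col start): C('$')=0, C('a')=1, C('c')=4, C('d')=5, C('e')=6, C('h')=7, C('l')=8, C('m')=10, C('n')=12, C('r')=13, C('s')=14
L[0]='e': occ=0, LF[0]=C('e')+0=6+0=6
L[1]='m': occ=0, LF[1]=C('m')+0=10+0=10
L[2]='c': occ=0, LF[2]=C('c')+0=4+0=4
L[3]='m': occ=1, LF[3]=C('m')+1=10+1=11
L[4]='l': occ=0, LF[4]=C('l')+0=8+0=8
L[5]='n': occ=0, LF[5]=C('n')+0=12+0=12
L[6]='l': occ=1, LF[6]=C('l')+1=8+1=9
L[7]='s': occ=0, LF[7]=C('s')+0=14+0=14
L[8]='a': occ=0, LF[8]=C('a')+0=1+0=1
L[9]='d': occ=0, LF[9]=C('d')+0=5+0=5
L[10]='h': occ=0, LF[10]=C('h')+0=7+0=7
L[11]='$': occ=0, LF[11]=C('$')+0=0+0=0
L[12]='a': occ=1, LF[12]=C('a')+1=1+1=2
L[13]='a': occ=2, LF[13]=C('a')+2=1+2=3
L[14]='r': occ=0, LF[14]=C('r')+0=13+0=13

Answer: 6 10 4 11 8 12 9 14 1 5 7 0 2 3 13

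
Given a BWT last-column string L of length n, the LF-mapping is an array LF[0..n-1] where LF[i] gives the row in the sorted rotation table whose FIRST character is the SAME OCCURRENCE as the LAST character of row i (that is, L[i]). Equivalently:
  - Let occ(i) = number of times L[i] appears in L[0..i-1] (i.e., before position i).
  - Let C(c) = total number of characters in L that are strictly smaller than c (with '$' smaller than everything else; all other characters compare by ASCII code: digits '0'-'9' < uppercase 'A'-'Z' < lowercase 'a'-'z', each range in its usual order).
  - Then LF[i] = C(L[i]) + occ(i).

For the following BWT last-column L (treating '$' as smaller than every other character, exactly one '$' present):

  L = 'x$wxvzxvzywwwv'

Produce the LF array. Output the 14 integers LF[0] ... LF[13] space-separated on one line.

Answer: 8 0 4 9 1 12 10 2 13 11 5 6 7 3

Derivation:
Char counts: '$':1, 'v':3, 'w':4, 'x':3, 'y':1, 'z':2
C (first-col start): C('$')=0, C('v')=1, C('w')=4, C('x')=8, C('y')=11, C('z')=12
L[0]='x': occ=0, LF[0]=C('x')+0=8+0=8
L[1]='$': occ=0, LF[1]=C('$')+0=0+0=0
L[2]='w': occ=0, LF[2]=C('w')+0=4+0=4
L[3]='x': occ=1, LF[3]=C('x')+1=8+1=9
L[4]='v': occ=0, LF[4]=C('v')+0=1+0=1
L[5]='z': occ=0, LF[5]=C('z')+0=12+0=12
L[6]='x': occ=2, LF[6]=C('x')+2=8+2=10
L[7]='v': occ=1, LF[7]=C('v')+1=1+1=2
L[8]='z': occ=1, LF[8]=C('z')+1=12+1=13
L[9]='y': occ=0, LF[9]=C('y')+0=11+0=11
L[10]='w': occ=1, LF[10]=C('w')+1=4+1=5
L[11]='w': occ=2, LF[11]=C('w')+2=4+2=6
L[12]='w': occ=3, LF[12]=C('w')+3=4+3=7
L[13]='v': occ=2, LF[13]=C('v')+2=1+2=3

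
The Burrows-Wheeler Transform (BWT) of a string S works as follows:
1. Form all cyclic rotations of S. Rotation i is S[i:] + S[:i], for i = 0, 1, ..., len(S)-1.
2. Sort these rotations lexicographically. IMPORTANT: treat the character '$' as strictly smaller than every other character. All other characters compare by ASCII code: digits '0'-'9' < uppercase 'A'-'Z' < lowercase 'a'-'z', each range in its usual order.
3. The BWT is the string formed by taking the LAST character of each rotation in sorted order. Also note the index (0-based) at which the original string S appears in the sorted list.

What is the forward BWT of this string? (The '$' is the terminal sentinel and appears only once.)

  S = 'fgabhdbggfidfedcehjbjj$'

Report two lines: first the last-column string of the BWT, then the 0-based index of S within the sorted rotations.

Answer: jgdajdheifcd$gfgbbefjhb
12

Derivation:
All 23 rotations (rotation i = S[i:]+S[:i]):
  rot[0] = fgabhdbggfidfedcehjbjj$
  rot[1] = gabhdbggfidfedcehjbjj$f
  rot[2] = abhdbggfidfedcehjbjj$fg
  rot[3] = bhdbggfidfedcehjbjj$fga
  rot[4] = hdbggfidfedcehjbjj$fgab
  rot[5] = dbggfidfedcehjbjj$fgabh
  rot[6] = bggfidfedcehjbjj$fgabhd
  rot[7] = ggfidfedcehjbjj$fgabhdb
  rot[8] = gfidfedcehjbjj$fgabhdbg
  rot[9] = fidfedcehjbjj$fgabhdbgg
  rot[10] = idfedcehjbjj$fgabhdbggf
  rot[11] = dfedcehjbjj$fgabhdbggfi
  rot[12] = fedcehjbjj$fgabhdbggfid
  rot[13] = edcehjbjj$fgabhdbggfidf
  rot[14] = dcehjbjj$fgabhdbggfidfe
  rot[15] = cehjbjj$fgabhdbggfidfed
  rot[16] = ehjbjj$fgabhdbggfidfedc
  rot[17] = hjbjj$fgabhdbggfidfedce
  rot[18] = jbjj$fgabhdbggfidfedceh
  rot[19] = bjj$fgabhdbggfidfedcehj
  rot[20] = jj$fgabhdbggfidfedcehjb
  rot[21] = j$fgabhdbggfidfedcehjbj
  rot[22] = $fgabhdbggfidfedcehjbjj
Sorted (with $ < everything):
  sorted[0] = $fgabhdbggfidfedcehjbjj  (last char: 'j')
  sorted[1] = abhdbggfidfedcehjbjj$fg  (last char: 'g')
  sorted[2] = bggfidfedcehjbjj$fgabhd  (last char: 'd')
  sorted[3] = bhdbggfidfedcehjbjj$fga  (last char: 'a')
  sorted[4] = bjj$fgabhdbggfidfedcehj  (last char: 'j')
  sorted[5] = cehjbjj$fgabhdbggfidfed  (last char: 'd')
  sorted[6] = dbggfidfedcehjbjj$fgabh  (last char: 'h')
  sorted[7] = dcehjbjj$fgabhdbggfidfe  (last char: 'e')
  sorted[8] = dfedcehjbjj$fgabhdbggfi  (last char: 'i')
  sorted[9] = edcehjbjj$fgabhdbggfidf  (last char: 'f')
  sorted[10] = ehjbjj$fgabhdbggfidfedc  (last char: 'c')
  sorted[11] = fedcehjbjj$fgabhdbggfid  (last char: 'd')
  sorted[12] = fgabhdbggfidfedcehjbjj$  (last char: '$')
  sorted[13] = fidfedcehjbjj$fgabhdbgg  (last char: 'g')
  sorted[14] = gabhdbggfidfedcehjbjj$f  (last char: 'f')
  sorted[15] = gfidfedcehjbjj$fgabhdbg  (last char: 'g')
  sorted[16] = ggfidfedcehjbjj$fgabhdb  (last char: 'b')
  sorted[17] = hdbggfidfedcehjbjj$fgab  (last char: 'b')
  sorted[18] = hjbjj$fgabhdbggfidfedce  (last char: 'e')
  sorted[19] = idfedcehjbjj$fgabhdbggf  (last char: 'f')
  sorted[20] = j$fgabhdbggfidfedcehjbj  (last char: 'j')
  sorted[21] = jbjj$fgabhdbggfidfedceh  (last char: 'h')
  sorted[22] = jj$fgabhdbggfidfedcehjb  (last char: 'b')
Last column: jgdajdheifcd$gfgbbefjhb
Original string S is at sorted index 12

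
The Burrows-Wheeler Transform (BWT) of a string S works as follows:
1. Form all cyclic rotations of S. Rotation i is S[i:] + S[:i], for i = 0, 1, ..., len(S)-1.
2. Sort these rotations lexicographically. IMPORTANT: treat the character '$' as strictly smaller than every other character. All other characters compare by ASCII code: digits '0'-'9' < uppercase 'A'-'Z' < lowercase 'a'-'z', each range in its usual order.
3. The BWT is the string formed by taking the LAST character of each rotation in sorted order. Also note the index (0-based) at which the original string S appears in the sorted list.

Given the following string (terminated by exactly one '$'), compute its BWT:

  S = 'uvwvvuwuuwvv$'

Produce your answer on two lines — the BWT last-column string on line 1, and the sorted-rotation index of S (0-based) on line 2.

Answer: vw$vuvvwwuuuv
2

Derivation:
All 13 rotations (rotation i = S[i:]+S[:i]):
  rot[0] = uvwvvuwuuwvv$
  rot[1] = vwvvuwuuwvv$u
  rot[2] = wvvuwuuwvv$uv
  rot[3] = vvuwuuwvv$uvw
  rot[4] = vuwuuwvv$uvwv
  rot[5] = uwuuwvv$uvwvv
  rot[6] = wuuwvv$uvwvvu
  rot[7] = uuwvv$uvwvvuw
  rot[8] = uwvv$uvwvvuwu
  rot[9] = wvv$uvwvvuwuu
  rot[10] = vv$uvwvvuwuuw
  rot[11] = v$uvwvvuwuuwv
  rot[12] = $uvwvvuwuuwvv
Sorted (with $ < everything):
  sorted[0] = $uvwvvuwuuwvv  (last char: 'v')
  sorted[1] = uuwvv$uvwvvuw  (last char: 'w')
  sorted[2] = uvwvvuwuuwvv$  (last char: '$')
  sorted[3] = uwuuwvv$uvwvv  (last char: 'v')
  sorted[4] = uwvv$uvwvvuwu  (last char: 'u')
  sorted[5] = v$uvwvvuwuuwv  (last char: 'v')
  sorted[6] = vuwuuwvv$uvwv  (last char: 'v')
  sorted[7] = vv$uvwvvuwuuw  (last char: 'w')
  sorted[8] = vvuwuuwvv$uvw  (last char: 'w')
  sorted[9] = vwvvuwuuwvv$u  (last char: 'u')
  sorted[10] = wuuwvv$uvwvvu  (last char: 'u')
  sorted[11] = wvv$uvwvvuwuu  (last char: 'u')
  sorted[12] = wvvuwuuwvv$uv  (last char: 'v')
Last column: vw$vuvvwwuuuv
Original string S is at sorted index 2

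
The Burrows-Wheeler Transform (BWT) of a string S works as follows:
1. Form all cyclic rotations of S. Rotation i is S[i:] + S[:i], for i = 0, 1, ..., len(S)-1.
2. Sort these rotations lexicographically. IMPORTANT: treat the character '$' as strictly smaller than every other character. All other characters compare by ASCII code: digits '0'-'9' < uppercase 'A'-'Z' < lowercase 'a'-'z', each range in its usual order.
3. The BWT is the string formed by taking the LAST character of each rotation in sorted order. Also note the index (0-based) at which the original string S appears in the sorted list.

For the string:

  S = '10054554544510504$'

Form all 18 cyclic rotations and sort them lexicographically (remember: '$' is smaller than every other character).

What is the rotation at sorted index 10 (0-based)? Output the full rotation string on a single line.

Answer: 4544510504$1005455

Derivation:
All 18 rotations (rotation i = S[i:]+S[:i]):
  rot[0] = 10054554544510504$
  rot[1] = 0054554544510504$1
  rot[2] = 054554544510504$10
  rot[3] = 54554544510504$100
  rot[4] = 4554544510504$1005
  rot[5] = 554544510504$10054
  rot[6] = 54544510504$100545
  rot[7] = 4544510504$1005455
  rot[8] = 544510504$10054554
  rot[9] = 44510504$100545545
  rot[10] = 4510504$1005455454
  rot[11] = 510504$10054554544
  rot[12] = 10504$100545545445
  rot[13] = 0504$1005455454451
  rot[14] = 504$10054554544510
  rot[15] = 04$100545545445105
  rot[16] = 4$1005455454451050
  rot[17] = $10054554544510504
Sorted (with $ < everything):
  sorted[0] = $10054554544510504
  sorted[1] = 0054554544510504$1
  sorted[2] = 04$100545545445105
  sorted[3] = 0504$1005455454451
  sorted[4] = 054554544510504$10
  sorted[5] = 10054554544510504$
  sorted[6] = 10504$100545545445
  sorted[7] = 4$1005455454451050
  sorted[8] = 44510504$100545545
  sorted[9] = 4510504$1005455454
  sorted[10] = 4544510504$1005455
  sorted[11] = 4554544510504$1005
  sorted[12] = 504$10054554544510
  sorted[13] = 510504$10054554544
  sorted[14] = 544510504$10054554
  sorted[15] = 54544510504$100545
  sorted[16] = 54554544510504$100
  sorted[17] = 554544510504$10054
sorted[10] = 4544510504$1005455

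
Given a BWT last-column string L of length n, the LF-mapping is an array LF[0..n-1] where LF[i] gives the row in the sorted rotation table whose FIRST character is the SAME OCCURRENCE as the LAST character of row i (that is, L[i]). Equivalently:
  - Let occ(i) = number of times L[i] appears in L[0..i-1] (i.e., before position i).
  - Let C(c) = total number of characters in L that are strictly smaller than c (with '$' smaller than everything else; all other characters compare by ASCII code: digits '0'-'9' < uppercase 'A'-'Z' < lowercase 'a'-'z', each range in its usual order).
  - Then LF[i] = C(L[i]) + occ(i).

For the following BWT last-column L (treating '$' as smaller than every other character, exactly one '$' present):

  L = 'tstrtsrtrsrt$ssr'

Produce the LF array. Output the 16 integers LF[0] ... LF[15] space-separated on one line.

Char counts: '$':1, 'r':5, 's':5, 't':5
C (first-col start): C('$')=0, C('r')=1, C('s')=6, C('t')=11
L[0]='t': occ=0, LF[0]=C('t')+0=11+0=11
L[1]='s': occ=0, LF[1]=C('s')+0=6+0=6
L[2]='t': occ=1, LF[2]=C('t')+1=11+1=12
L[3]='r': occ=0, LF[3]=C('r')+0=1+0=1
L[4]='t': occ=2, LF[4]=C('t')+2=11+2=13
L[5]='s': occ=1, LF[5]=C('s')+1=6+1=7
L[6]='r': occ=1, LF[6]=C('r')+1=1+1=2
L[7]='t': occ=3, LF[7]=C('t')+3=11+3=14
L[8]='r': occ=2, LF[8]=C('r')+2=1+2=3
L[9]='s': occ=2, LF[9]=C('s')+2=6+2=8
L[10]='r': occ=3, LF[10]=C('r')+3=1+3=4
L[11]='t': occ=4, LF[11]=C('t')+4=11+4=15
L[12]='$': occ=0, LF[12]=C('$')+0=0+0=0
L[13]='s': occ=3, LF[13]=C('s')+3=6+3=9
L[14]='s': occ=4, LF[14]=C('s')+4=6+4=10
L[15]='r': occ=4, LF[15]=C('r')+4=1+4=5

Answer: 11 6 12 1 13 7 2 14 3 8 4 15 0 9 10 5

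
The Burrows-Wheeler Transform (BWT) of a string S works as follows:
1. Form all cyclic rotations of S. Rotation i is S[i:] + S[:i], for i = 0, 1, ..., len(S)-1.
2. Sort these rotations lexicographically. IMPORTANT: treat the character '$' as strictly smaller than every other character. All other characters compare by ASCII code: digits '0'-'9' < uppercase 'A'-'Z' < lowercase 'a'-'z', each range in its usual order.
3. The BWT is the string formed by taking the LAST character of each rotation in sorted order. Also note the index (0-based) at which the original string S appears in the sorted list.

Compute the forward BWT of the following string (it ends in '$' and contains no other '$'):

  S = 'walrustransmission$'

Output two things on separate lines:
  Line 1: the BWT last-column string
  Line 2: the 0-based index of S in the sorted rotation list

Answer: nwrsmasoaitlsniusr$
18

Derivation:
All 19 rotations (rotation i = S[i:]+S[:i]):
  rot[0] = walrustransmission$
  rot[1] = alrustransmission$w
  rot[2] = lrustransmission$wa
  rot[3] = rustransmission$wal
  rot[4] = ustransmission$walr
  rot[5] = stransmission$walru
  rot[6] = transmission$walrus
  rot[7] = ransmission$walrust
  rot[8] = ansmission$walrustr
  rot[9] = nsmission$walrustra
  rot[10] = smission$walrustran
  rot[11] = mission$walrustrans
  rot[12] = ission$walrustransm
  rot[13] = ssion$walrustransmi
  rot[14] = sion$walrustransmis
  rot[15] = ion$walrustransmiss
  rot[16] = on$walrustransmissi
  rot[17] = n$walrustransmissio
  rot[18] = $walrustransmission
Sorted (with $ < everything):
  sorted[0] = $walrustransmission  (last char: 'n')
  sorted[1] = alrustransmission$w  (last char: 'w')
  sorted[2] = ansmission$walrustr  (last char: 'r')
  sorted[3] = ion$walrustransmiss  (last char: 's')
  sorted[4] = ission$walrustransm  (last char: 'm')
  sorted[5] = lrustransmission$wa  (last char: 'a')
  sorted[6] = mission$walrustrans  (last char: 's')
  sorted[7] = n$walrustransmissio  (last char: 'o')
  sorted[8] = nsmission$walrustra  (last char: 'a')
  sorted[9] = on$walrustransmissi  (last char: 'i')
  sorted[10] = ransmission$walrust  (last char: 't')
  sorted[11] = rustransmission$wal  (last char: 'l')
  sorted[12] = sion$walrustransmis  (last char: 's')
  sorted[13] = smission$walrustran  (last char: 'n')
  sorted[14] = ssion$walrustransmi  (last char: 'i')
  sorted[15] = stransmission$walru  (last char: 'u')
  sorted[16] = transmission$walrus  (last char: 's')
  sorted[17] = ustransmission$walr  (last char: 'r')
  sorted[18] = walrustransmission$  (last char: '$')
Last column: nwrsmasoaitlsniusr$
Original string S is at sorted index 18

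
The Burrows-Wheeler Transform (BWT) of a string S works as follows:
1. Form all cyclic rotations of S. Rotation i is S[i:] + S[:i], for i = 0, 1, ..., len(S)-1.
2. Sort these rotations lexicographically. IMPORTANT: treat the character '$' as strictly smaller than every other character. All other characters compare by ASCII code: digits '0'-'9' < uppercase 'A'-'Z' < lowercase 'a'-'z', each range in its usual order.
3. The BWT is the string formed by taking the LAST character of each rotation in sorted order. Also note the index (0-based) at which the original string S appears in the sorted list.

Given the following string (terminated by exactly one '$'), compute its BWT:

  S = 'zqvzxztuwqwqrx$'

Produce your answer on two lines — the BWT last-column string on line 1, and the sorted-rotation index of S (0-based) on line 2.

All 15 rotations (rotation i = S[i:]+S[:i]):
  rot[0] = zqvzxztuwqwqrx$
  rot[1] = qvzxztuwqwqrx$z
  rot[2] = vzxztuwqwqrx$zq
  rot[3] = zxztuwqwqrx$zqv
  rot[4] = xztuwqwqrx$zqvz
  rot[5] = ztuwqwqrx$zqvzx
  rot[6] = tuwqwqrx$zqvzxz
  rot[7] = uwqwqrx$zqvzxzt
  rot[8] = wqwqrx$zqvzxztu
  rot[9] = qwqrx$zqvzxztuw
  rot[10] = wqrx$zqvzxztuwq
  rot[11] = qrx$zqvzxztuwqw
  rot[12] = rx$zqvzxztuwqwq
  rot[13] = x$zqvzxztuwqwqr
  rot[14] = $zqvzxztuwqwqrx
Sorted (with $ < everything):
  sorted[0] = $zqvzxztuwqwqrx  (last char: 'x')
  sorted[1] = qrx$zqvzxztuwqw  (last char: 'w')
  sorted[2] = qvzxztuwqwqrx$z  (last char: 'z')
  sorted[3] = qwqrx$zqvzxztuw  (last char: 'w')
  sorted[4] = rx$zqvzxztuwqwq  (last char: 'q')
  sorted[5] = tuwqwqrx$zqvzxz  (last char: 'z')
  sorted[6] = uwqwqrx$zqvzxzt  (last char: 't')
  sorted[7] = vzxztuwqwqrx$zq  (last char: 'q')
  sorted[8] = wqrx$zqvzxztuwq  (last char: 'q')
  sorted[9] = wqwqrx$zqvzxztu  (last char: 'u')
  sorted[10] = x$zqvzxztuwqwqr  (last char: 'r')
  sorted[11] = xztuwqwqrx$zqvz  (last char: 'z')
  sorted[12] = zqvzxztuwqwqrx$  (last char: '$')
  sorted[13] = ztuwqwqrx$zqvzx  (last char: 'x')
  sorted[14] = zxztuwqwqrx$zqv  (last char: 'v')
Last column: xwzwqztqqurz$xv
Original string S is at sorted index 12

Answer: xwzwqztqqurz$xv
12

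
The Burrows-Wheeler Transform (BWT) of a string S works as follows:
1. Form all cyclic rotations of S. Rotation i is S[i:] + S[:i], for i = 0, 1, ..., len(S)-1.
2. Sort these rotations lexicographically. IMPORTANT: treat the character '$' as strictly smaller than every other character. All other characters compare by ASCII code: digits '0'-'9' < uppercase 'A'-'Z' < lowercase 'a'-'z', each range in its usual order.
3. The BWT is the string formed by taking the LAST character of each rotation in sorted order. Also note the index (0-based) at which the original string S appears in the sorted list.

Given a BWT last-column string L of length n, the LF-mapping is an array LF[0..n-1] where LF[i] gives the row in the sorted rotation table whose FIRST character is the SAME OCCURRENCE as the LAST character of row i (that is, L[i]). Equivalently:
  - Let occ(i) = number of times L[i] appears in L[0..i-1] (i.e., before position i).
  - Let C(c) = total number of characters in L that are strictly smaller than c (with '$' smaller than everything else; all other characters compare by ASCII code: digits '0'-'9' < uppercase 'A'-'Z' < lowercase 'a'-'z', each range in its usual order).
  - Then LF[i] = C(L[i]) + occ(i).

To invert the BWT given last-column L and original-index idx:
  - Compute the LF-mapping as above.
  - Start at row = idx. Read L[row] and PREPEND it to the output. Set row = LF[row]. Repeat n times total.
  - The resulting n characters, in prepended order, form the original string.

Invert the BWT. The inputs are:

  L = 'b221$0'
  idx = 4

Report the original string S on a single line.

Answer: 2120b$

Derivation:
LF mapping: 5 3 4 2 0 1
Walk LF starting at row 4, prepending L[row]:
  step 1: row=4, L[4]='$', prepend. Next row=LF[4]=0
  step 2: row=0, L[0]='b', prepend. Next row=LF[0]=5
  step 3: row=5, L[5]='0', prepend. Next row=LF[5]=1
  step 4: row=1, L[1]='2', prepend. Next row=LF[1]=3
  step 5: row=3, L[3]='1', prepend. Next row=LF[3]=2
  step 6: row=2, L[2]='2', prepend. Next row=LF[2]=4
Reversed output: 2120b$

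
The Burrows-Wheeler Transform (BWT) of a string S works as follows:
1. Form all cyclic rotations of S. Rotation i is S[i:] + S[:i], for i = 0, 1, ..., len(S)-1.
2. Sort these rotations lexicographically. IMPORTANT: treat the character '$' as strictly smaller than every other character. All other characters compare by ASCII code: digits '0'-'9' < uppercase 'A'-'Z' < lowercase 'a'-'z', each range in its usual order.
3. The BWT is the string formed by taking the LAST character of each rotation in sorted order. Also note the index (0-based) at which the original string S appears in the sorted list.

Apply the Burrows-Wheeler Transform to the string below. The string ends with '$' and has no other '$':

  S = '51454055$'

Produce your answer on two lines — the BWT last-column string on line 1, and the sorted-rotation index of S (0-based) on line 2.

Answer: 545515$40
6

Derivation:
All 9 rotations (rotation i = S[i:]+S[:i]):
  rot[0] = 51454055$
  rot[1] = 1454055$5
  rot[2] = 454055$51
  rot[3] = 54055$514
  rot[4] = 4055$5145
  rot[5] = 055$51454
  rot[6] = 55$514540
  rot[7] = 5$5145405
  rot[8] = $51454055
Sorted (with $ < everything):
  sorted[0] = $51454055  (last char: '5')
  sorted[1] = 055$51454  (last char: '4')
  sorted[2] = 1454055$5  (last char: '5')
  sorted[3] = 4055$5145  (last char: '5')
  sorted[4] = 454055$51  (last char: '1')
  sorted[5] = 5$5145405  (last char: '5')
  sorted[6] = 51454055$  (last char: '$')
  sorted[7] = 54055$514  (last char: '4')
  sorted[8] = 55$514540  (last char: '0')
Last column: 545515$40
Original string S is at sorted index 6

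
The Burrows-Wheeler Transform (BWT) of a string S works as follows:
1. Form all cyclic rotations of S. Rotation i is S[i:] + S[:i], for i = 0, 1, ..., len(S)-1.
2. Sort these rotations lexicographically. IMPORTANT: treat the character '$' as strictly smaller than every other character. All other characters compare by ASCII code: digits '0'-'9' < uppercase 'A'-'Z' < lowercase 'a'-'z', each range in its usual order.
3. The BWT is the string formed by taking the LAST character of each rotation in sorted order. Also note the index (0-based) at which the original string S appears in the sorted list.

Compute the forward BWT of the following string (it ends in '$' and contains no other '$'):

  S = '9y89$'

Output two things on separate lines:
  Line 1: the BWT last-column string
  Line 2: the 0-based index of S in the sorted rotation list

Answer: 9y8$9
3

Derivation:
All 5 rotations (rotation i = S[i:]+S[:i]):
  rot[0] = 9y89$
  rot[1] = y89$9
  rot[2] = 89$9y
  rot[3] = 9$9y8
  rot[4] = $9y89
Sorted (with $ < everything):
  sorted[0] = $9y89  (last char: '9')
  sorted[1] = 89$9y  (last char: 'y')
  sorted[2] = 9$9y8  (last char: '8')
  sorted[3] = 9y89$  (last char: '$')
  sorted[4] = y89$9  (last char: '9')
Last column: 9y8$9
Original string S is at sorted index 3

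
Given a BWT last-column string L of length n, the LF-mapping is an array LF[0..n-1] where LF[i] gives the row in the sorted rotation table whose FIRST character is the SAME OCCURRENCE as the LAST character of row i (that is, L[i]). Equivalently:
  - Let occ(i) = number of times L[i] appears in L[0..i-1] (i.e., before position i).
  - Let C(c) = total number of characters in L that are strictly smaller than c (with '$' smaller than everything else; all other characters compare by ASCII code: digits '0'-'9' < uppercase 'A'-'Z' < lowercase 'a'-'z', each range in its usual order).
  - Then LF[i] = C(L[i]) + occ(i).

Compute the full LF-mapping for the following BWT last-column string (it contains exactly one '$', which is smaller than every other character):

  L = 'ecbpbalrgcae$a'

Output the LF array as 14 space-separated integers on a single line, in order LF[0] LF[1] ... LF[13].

Char counts: '$':1, 'a':3, 'b':2, 'c':2, 'e':2, 'g':1, 'l':1, 'p':1, 'r':1
C (first-col start): C('$')=0, C('a')=1, C('b')=4, C('c')=6, C('e')=8, C('g')=10, C('l')=11, C('p')=12, C('r')=13
L[0]='e': occ=0, LF[0]=C('e')+0=8+0=8
L[1]='c': occ=0, LF[1]=C('c')+0=6+0=6
L[2]='b': occ=0, LF[2]=C('b')+0=4+0=4
L[3]='p': occ=0, LF[3]=C('p')+0=12+0=12
L[4]='b': occ=1, LF[4]=C('b')+1=4+1=5
L[5]='a': occ=0, LF[5]=C('a')+0=1+0=1
L[6]='l': occ=0, LF[6]=C('l')+0=11+0=11
L[7]='r': occ=0, LF[7]=C('r')+0=13+0=13
L[8]='g': occ=0, LF[8]=C('g')+0=10+0=10
L[9]='c': occ=1, LF[9]=C('c')+1=6+1=7
L[10]='a': occ=1, LF[10]=C('a')+1=1+1=2
L[11]='e': occ=1, LF[11]=C('e')+1=8+1=9
L[12]='$': occ=0, LF[12]=C('$')+0=0+0=0
L[13]='a': occ=2, LF[13]=C('a')+2=1+2=3

Answer: 8 6 4 12 5 1 11 13 10 7 2 9 0 3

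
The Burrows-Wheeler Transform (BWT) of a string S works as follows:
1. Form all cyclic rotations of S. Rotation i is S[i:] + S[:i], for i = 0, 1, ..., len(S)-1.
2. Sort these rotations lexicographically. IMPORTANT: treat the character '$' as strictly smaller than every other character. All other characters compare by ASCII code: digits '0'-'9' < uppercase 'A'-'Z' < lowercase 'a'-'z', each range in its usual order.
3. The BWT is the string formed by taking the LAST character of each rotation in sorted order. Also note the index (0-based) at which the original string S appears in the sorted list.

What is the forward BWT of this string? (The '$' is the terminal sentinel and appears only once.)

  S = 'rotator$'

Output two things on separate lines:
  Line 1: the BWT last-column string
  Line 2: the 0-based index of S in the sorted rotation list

Answer: rttro$oa
5

Derivation:
All 8 rotations (rotation i = S[i:]+S[:i]):
  rot[0] = rotator$
  rot[1] = otator$r
  rot[2] = tator$ro
  rot[3] = ator$rot
  rot[4] = tor$rota
  rot[5] = or$rotat
  rot[6] = r$rotato
  rot[7] = $rotator
Sorted (with $ < everything):
  sorted[0] = $rotator  (last char: 'r')
  sorted[1] = ator$rot  (last char: 't')
  sorted[2] = or$rotat  (last char: 't')
  sorted[3] = otator$r  (last char: 'r')
  sorted[4] = r$rotato  (last char: 'o')
  sorted[5] = rotator$  (last char: '$')
  sorted[6] = tator$ro  (last char: 'o')
  sorted[7] = tor$rota  (last char: 'a')
Last column: rttro$oa
Original string S is at sorted index 5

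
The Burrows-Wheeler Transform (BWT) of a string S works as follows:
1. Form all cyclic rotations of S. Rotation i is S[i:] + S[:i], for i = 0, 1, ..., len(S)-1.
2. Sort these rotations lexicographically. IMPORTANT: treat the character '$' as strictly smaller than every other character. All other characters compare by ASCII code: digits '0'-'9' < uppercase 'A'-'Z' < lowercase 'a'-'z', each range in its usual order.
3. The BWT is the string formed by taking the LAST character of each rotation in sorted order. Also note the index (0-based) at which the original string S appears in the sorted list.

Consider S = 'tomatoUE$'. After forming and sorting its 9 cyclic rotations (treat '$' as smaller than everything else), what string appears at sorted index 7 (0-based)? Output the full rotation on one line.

All 9 rotations (rotation i = S[i:]+S[:i]):
  rot[0] = tomatoUE$
  rot[1] = omatoUE$t
  rot[2] = matoUE$to
  rot[3] = atoUE$tom
  rot[4] = toUE$toma
  rot[5] = oUE$tomat
  rot[6] = UE$tomato
  rot[7] = E$tomatoU
  rot[8] = $tomatoUE
Sorted (with $ < everything):
  sorted[0] = $tomatoUE
  sorted[1] = E$tomatoU
  sorted[2] = UE$tomato
  sorted[3] = atoUE$tom
  sorted[4] = matoUE$to
  sorted[5] = oUE$tomat
  sorted[6] = omatoUE$t
  sorted[7] = toUE$toma
  sorted[8] = tomatoUE$
sorted[7] = toUE$toma

Answer: toUE$toma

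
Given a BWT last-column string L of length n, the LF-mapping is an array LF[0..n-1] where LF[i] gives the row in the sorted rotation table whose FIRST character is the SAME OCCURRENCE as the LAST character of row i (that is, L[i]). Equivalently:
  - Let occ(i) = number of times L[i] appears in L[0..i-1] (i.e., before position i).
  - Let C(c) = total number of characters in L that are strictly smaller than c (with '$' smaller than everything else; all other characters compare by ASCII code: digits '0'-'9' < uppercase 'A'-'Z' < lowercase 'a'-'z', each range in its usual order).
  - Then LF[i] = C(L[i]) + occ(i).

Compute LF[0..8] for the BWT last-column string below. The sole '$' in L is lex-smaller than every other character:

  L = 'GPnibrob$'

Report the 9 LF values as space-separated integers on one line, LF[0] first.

Char counts: '$':1, 'G':1, 'P':1, 'b':2, 'i':1, 'n':1, 'o':1, 'r':1
C (first-col start): C('$')=0, C('G')=1, C('P')=2, C('b')=3, C('i')=5, C('n')=6, C('o')=7, C('r')=8
L[0]='G': occ=0, LF[0]=C('G')+0=1+0=1
L[1]='P': occ=0, LF[1]=C('P')+0=2+0=2
L[2]='n': occ=0, LF[2]=C('n')+0=6+0=6
L[3]='i': occ=0, LF[3]=C('i')+0=5+0=5
L[4]='b': occ=0, LF[4]=C('b')+0=3+0=3
L[5]='r': occ=0, LF[5]=C('r')+0=8+0=8
L[6]='o': occ=0, LF[6]=C('o')+0=7+0=7
L[7]='b': occ=1, LF[7]=C('b')+1=3+1=4
L[8]='$': occ=0, LF[8]=C('$')+0=0+0=0

Answer: 1 2 6 5 3 8 7 4 0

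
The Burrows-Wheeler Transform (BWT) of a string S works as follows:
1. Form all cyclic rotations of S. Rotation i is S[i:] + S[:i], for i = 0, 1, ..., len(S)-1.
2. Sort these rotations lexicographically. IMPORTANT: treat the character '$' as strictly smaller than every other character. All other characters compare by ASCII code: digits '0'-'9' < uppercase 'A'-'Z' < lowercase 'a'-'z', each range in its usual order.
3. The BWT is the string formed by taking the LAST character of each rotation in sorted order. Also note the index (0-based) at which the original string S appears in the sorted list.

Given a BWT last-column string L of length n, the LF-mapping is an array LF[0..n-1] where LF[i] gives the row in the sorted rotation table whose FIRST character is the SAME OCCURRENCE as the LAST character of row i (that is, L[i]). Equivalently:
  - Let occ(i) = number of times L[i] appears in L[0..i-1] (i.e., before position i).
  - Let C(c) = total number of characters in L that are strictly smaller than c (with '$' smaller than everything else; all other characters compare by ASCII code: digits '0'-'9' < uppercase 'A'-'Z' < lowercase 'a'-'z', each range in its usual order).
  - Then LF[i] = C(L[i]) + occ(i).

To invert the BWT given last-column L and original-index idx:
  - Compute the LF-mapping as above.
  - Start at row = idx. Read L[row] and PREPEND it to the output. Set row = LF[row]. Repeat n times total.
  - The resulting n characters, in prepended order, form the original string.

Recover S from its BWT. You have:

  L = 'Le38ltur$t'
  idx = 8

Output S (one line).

Answer: turtle38L$

Derivation:
LF mapping: 3 4 1 2 5 7 9 6 0 8
Walk LF starting at row 8, prepending L[row]:
  step 1: row=8, L[8]='$', prepend. Next row=LF[8]=0
  step 2: row=0, L[0]='L', prepend. Next row=LF[0]=3
  step 3: row=3, L[3]='8', prepend. Next row=LF[3]=2
  step 4: row=2, L[2]='3', prepend. Next row=LF[2]=1
  step 5: row=1, L[1]='e', prepend. Next row=LF[1]=4
  step 6: row=4, L[4]='l', prepend. Next row=LF[4]=5
  step 7: row=5, L[5]='t', prepend. Next row=LF[5]=7
  step 8: row=7, L[7]='r', prepend. Next row=LF[7]=6
  step 9: row=6, L[6]='u', prepend. Next row=LF[6]=9
  step 10: row=9, L[9]='t', prepend. Next row=LF[9]=8
Reversed output: turtle38L$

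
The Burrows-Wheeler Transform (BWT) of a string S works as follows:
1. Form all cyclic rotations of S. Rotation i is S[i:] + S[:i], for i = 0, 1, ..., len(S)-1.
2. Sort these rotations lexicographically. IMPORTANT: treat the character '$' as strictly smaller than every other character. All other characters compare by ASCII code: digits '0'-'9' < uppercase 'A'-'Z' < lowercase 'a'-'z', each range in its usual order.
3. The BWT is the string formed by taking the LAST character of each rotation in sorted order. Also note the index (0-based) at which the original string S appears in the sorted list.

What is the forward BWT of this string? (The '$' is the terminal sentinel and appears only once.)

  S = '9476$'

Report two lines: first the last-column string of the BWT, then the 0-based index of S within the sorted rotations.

Answer: 6974$
4

Derivation:
All 5 rotations (rotation i = S[i:]+S[:i]):
  rot[0] = 9476$
  rot[1] = 476$9
  rot[2] = 76$94
  rot[3] = 6$947
  rot[4] = $9476
Sorted (with $ < everything):
  sorted[0] = $9476  (last char: '6')
  sorted[1] = 476$9  (last char: '9')
  sorted[2] = 6$947  (last char: '7')
  sorted[3] = 76$94  (last char: '4')
  sorted[4] = 9476$  (last char: '$')
Last column: 6974$
Original string S is at sorted index 4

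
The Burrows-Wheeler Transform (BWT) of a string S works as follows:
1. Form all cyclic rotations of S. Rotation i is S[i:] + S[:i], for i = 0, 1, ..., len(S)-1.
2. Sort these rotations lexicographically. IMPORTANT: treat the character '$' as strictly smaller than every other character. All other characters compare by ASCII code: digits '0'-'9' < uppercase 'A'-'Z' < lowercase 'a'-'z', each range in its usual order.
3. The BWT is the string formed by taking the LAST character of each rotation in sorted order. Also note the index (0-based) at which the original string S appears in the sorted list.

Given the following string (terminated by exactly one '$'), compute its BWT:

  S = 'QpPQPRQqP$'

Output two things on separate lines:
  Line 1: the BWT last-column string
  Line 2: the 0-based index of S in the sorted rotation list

Answer: PqpQP$RPQQ
5

Derivation:
All 10 rotations (rotation i = S[i:]+S[:i]):
  rot[0] = QpPQPRQqP$
  rot[1] = pPQPRQqP$Q
  rot[2] = PQPRQqP$Qp
  rot[3] = QPRQqP$QpP
  rot[4] = PRQqP$QpPQ
  rot[5] = RQqP$QpPQP
  rot[6] = QqP$QpPQPR
  rot[7] = qP$QpPQPRQ
  rot[8] = P$QpPQPRQq
  rot[9] = $QpPQPRQqP
Sorted (with $ < everything):
  sorted[0] = $QpPQPRQqP  (last char: 'P')
  sorted[1] = P$QpPQPRQq  (last char: 'q')
  sorted[2] = PQPRQqP$Qp  (last char: 'p')
  sorted[3] = PRQqP$QpPQ  (last char: 'Q')
  sorted[4] = QPRQqP$QpP  (last char: 'P')
  sorted[5] = QpPQPRQqP$  (last char: '$')
  sorted[6] = QqP$QpPQPR  (last char: 'R')
  sorted[7] = RQqP$QpPQP  (last char: 'P')
  sorted[8] = pPQPRQqP$Q  (last char: 'Q')
  sorted[9] = qP$QpPQPRQ  (last char: 'Q')
Last column: PqpQP$RPQQ
Original string S is at sorted index 5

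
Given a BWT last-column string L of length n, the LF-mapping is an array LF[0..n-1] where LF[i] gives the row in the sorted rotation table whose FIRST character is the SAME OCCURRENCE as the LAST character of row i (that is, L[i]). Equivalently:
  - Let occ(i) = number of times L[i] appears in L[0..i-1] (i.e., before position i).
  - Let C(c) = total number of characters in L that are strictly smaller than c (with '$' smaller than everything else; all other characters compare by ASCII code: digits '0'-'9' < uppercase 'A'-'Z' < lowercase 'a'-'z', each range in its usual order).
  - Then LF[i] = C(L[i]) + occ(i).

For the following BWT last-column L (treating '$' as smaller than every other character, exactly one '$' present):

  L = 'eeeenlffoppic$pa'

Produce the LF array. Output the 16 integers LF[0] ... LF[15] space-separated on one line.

Answer: 3 4 5 6 11 10 7 8 12 13 14 9 2 0 15 1

Derivation:
Char counts: '$':1, 'a':1, 'c':1, 'e':4, 'f':2, 'i':1, 'l':1, 'n':1, 'o':1, 'p':3
C (first-col start): C('$')=0, C('a')=1, C('c')=2, C('e')=3, C('f')=7, C('i')=9, C('l')=10, C('n')=11, C('o')=12, C('p')=13
L[0]='e': occ=0, LF[0]=C('e')+0=3+0=3
L[1]='e': occ=1, LF[1]=C('e')+1=3+1=4
L[2]='e': occ=2, LF[2]=C('e')+2=3+2=5
L[3]='e': occ=3, LF[3]=C('e')+3=3+3=6
L[4]='n': occ=0, LF[4]=C('n')+0=11+0=11
L[5]='l': occ=0, LF[5]=C('l')+0=10+0=10
L[6]='f': occ=0, LF[6]=C('f')+0=7+0=7
L[7]='f': occ=1, LF[7]=C('f')+1=7+1=8
L[8]='o': occ=0, LF[8]=C('o')+0=12+0=12
L[9]='p': occ=0, LF[9]=C('p')+0=13+0=13
L[10]='p': occ=1, LF[10]=C('p')+1=13+1=14
L[11]='i': occ=0, LF[11]=C('i')+0=9+0=9
L[12]='c': occ=0, LF[12]=C('c')+0=2+0=2
L[13]='$': occ=0, LF[13]=C('$')+0=0+0=0
L[14]='p': occ=2, LF[14]=C('p')+2=13+2=15
L[15]='a': occ=0, LF[15]=C('a')+0=1+0=1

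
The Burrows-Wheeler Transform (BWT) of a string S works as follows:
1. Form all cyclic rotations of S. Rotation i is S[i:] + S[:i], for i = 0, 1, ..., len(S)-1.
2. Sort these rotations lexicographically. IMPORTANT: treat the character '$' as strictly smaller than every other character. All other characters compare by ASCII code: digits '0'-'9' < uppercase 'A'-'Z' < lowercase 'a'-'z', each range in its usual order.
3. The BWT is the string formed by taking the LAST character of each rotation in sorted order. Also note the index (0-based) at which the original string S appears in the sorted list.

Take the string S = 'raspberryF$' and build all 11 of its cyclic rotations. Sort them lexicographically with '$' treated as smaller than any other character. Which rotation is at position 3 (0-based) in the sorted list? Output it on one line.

Answer: berryF$rasp

Derivation:
All 11 rotations (rotation i = S[i:]+S[:i]):
  rot[0] = raspberryF$
  rot[1] = aspberryF$r
  rot[2] = spberryF$ra
  rot[3] = pberryF$ras
  rot[4] = berryF$rasp
  rot[5] = erryF$raspb
  rot[6] = rryF$raspbe
  rot[7] = ryF$raspber
  rot[8] = yF$raspberr
  rot[9] = F$raspberry
  rot[10] = $raspberryF
Sorted (with $ < everything):
  sorted[0] = $raspberryF
  sorted[1] = F$raspberry
  sorted[2] = aspberryF$r
  sorted[3] = berryF$rasp
  sorted[4] = erryF$raspb
  sorted[5] = pberryF$ras
  sorted[6] = raspberryF$
  sorted[7] = rryF$raspbe
  sorted[8] = ryF$raspber
  sorted[9] = spberryF$ra
  sorted[10] = yF$raspberr
sorted[3] = berryF$rasp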